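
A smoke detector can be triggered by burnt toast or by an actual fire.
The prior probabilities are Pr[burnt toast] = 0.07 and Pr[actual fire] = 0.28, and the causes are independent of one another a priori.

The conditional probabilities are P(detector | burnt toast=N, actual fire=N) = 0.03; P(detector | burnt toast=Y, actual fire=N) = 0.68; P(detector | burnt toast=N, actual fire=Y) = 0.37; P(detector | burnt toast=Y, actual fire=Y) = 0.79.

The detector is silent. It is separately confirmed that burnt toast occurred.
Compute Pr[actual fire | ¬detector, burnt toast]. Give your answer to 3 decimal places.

Pr[actual fire | ¬detector, burnt toast] ≈ 0.203

Weight on actual fire=true, given the evidence: 0.21*0.28 = 0.058800
Normalizer over all consistent configurations: 0.32*0.72 + 0.21*0.28 = 0.289200
Posterior = 0.058800 / 0.289200 ≈ 0.203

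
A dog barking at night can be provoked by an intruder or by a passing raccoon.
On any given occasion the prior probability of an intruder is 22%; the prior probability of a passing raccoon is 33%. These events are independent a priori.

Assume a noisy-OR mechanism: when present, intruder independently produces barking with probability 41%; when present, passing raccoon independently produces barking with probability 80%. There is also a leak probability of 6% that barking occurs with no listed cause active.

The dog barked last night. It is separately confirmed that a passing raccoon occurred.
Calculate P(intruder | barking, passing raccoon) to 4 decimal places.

Under noisy-OR, P(barking | causes) = 1 − (1−0.06)·∏(1−qᵢ) over the active causes.
Numerator (weight on configurations with intruder): 0.88908·0.22 = 0.195598
Denominator P(barking | passing raccoon): 0.812·0.78 + 0.88908·0.22 = 0.828958
Posterior = 0.195598 / 0.828958 ≈ 0.2360

P(intruder | barking, passing raccoon) ≈ 0.2360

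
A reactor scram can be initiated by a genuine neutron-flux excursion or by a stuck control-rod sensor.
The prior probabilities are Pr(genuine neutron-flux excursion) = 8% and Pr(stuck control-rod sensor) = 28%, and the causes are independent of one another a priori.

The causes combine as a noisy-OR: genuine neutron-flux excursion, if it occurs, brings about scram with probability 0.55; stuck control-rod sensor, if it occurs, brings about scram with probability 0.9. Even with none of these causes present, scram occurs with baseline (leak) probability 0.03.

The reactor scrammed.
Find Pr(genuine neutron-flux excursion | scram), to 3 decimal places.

Under noisy-OR, P(scram | causes) = 1 − (1−0.03)·∏(1−qᵢ) over the active causes.
Enumerate the 4 (genuine neutron-flux excursion, stuck control-rod sensor) configurations and weight by the priors:
  P(scram) = 0.03×0.92×0.72 + 0.903×0.92×0.28 + 0.5635×0.08×0.72 + 0.95635×0.08×0.28
        = 0.019872 + 0.232613 + 0.032458 + 0.021422 = 0.306365
The terms with genuine neutron-flux excursion present sum to 0.053880, so
  P(genuine neutron-flux excursion | scram) = 0.053880 / 0.306365 ≈ 0.176

Pr(genuine neutron-flux excursion | scram) ≈ 0.176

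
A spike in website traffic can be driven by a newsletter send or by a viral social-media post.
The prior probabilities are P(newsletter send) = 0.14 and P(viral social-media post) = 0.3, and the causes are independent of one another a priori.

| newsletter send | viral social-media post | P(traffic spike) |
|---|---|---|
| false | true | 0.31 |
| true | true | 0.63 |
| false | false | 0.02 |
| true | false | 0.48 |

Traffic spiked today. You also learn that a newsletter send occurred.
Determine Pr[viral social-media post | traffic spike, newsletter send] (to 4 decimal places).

Pr[viral social-media post | traffic spike, newsletter send] ≈ 0.3600

P(traffic spike | newsletter send) = 0.48·0.7 + 0.63·0.3 = 0.336000 + 0.189000 = 0.525000
The viral social-media post-present share is 0.63·0.3 = 0.189000.
Hence the posterior is 0.189000/0.525000 ≈ 0.3600.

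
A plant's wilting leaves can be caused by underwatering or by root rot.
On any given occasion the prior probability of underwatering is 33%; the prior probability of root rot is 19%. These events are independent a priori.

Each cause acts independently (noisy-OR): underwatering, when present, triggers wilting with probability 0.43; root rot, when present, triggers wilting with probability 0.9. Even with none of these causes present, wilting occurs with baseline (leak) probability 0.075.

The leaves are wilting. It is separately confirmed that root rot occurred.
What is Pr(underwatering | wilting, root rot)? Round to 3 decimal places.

Under noisy-OR, P(wilting | causes) = 1 − (1−0.075)·∏(1−qᵢ) over the active causes.
By total probability over both values of underwatering:
  P(wilting | root rot) = 0.9075×0.67 + 0.947275×0.33
        = 0.608025 + 0.312601 = 0.920626
Keeping only the underwatering-present terms gives 0.312601, so
  P(underwatering | wilting, root rot) = 0.312601 / 0.920626 ≈ 0.340

Pr(underwatering | wilting, root rot) ≈ 0.340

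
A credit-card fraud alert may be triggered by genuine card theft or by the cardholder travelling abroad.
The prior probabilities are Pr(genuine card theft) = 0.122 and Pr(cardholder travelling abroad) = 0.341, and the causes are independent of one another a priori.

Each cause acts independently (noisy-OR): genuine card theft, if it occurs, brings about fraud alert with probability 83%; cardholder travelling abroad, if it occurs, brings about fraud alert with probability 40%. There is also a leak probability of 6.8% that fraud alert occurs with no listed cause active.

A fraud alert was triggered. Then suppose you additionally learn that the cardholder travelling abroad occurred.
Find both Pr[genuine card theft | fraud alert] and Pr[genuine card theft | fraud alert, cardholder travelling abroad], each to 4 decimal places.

Pr[genuine card theft | fraud alert] ≈ 0.3807; Pr[genuine card theft | fraud alert, cardholder travelling abroad] ≈ 0.2219

Under noisy-OR, P(fraud alert | causes) = 1 − (1−0.068)·∏(1−qᵢ) over the active causes.
Enumerate the 4 (genuine card theft, cardholder travelling abroad) configurations and weight by the priors:
  P(fraud alert) = 0.068×0.878×0.659 + 0.4408×0.878×0.341 + 0.84156×0.122×0.659 + 0.904936×0.122×0.341
        = 0.039345 + 0.131975 + 0.067660 + 0.037647 = 0.276627
Keeping only the genuine card theft-present terms gives 0.105307, so
  P(genuine card theft | fraud alert) = 0.105307 / 0.276627 ≈ 0.3807

With the extra evidence:
Numerator (weight on configurations with genuine card theft): 0.904936·0.122 = 0.110402
Normalizer over all consistent configurations: 0.4408·0.878 + 0.904936·0.122 = 0.497424
Posterior = 0.110402 / 0.497424 ≈ 0.2219
Conditioning on cardholder travelling abroad lowers the posterior on genuine card theft: the classic explaining-away effect in a common-effect structure.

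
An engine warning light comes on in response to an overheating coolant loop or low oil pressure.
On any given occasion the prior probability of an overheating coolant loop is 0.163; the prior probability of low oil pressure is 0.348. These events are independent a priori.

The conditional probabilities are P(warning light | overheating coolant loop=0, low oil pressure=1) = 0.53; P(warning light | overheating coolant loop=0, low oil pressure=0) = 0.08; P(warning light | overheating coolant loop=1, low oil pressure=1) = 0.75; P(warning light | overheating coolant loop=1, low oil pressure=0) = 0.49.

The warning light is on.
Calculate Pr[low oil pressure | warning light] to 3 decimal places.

Pr[low oil pressure | warning light] ≈ 0.673

P(warning light) = 0.08*0.837*0.652 + 0.53*0.837*0.348 + 0.49*0.163*0.652 + 0.75*0.163*0.348 = 0.043658 + 0.154376 + 0.052075 + 0.042543 = 0.292652
The low oil pressure-present share is 0.154376 + 0.042543 = 0.196919.
P(low oil pressure | warning light) = 0.196919 / 0.292652 ≈ 0.673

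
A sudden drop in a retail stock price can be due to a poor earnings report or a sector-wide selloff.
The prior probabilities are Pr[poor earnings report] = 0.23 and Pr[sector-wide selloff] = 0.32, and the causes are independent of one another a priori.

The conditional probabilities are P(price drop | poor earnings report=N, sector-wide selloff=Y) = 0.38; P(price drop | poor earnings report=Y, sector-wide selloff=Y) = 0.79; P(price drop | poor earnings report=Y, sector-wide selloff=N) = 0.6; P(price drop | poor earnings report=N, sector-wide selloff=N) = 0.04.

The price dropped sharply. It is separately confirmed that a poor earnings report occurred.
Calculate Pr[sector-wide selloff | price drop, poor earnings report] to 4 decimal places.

Pr[sector-wide selloff | price drop, poor earnings report] ≈ 0.3826

By total probability over both values of sector-wide selloff:
  P(price drop | poor earnings report) = 0.6*0.68 + 0.79*0.32
        = 0.408000 + 0.252800 = 0.660800
Configurations with sector-wide selloff contribute 0.252800, so
  P(sector-wide selloff | price drop, poor earnings report) = 0.252800 / 0.660800 ≈ 0.3826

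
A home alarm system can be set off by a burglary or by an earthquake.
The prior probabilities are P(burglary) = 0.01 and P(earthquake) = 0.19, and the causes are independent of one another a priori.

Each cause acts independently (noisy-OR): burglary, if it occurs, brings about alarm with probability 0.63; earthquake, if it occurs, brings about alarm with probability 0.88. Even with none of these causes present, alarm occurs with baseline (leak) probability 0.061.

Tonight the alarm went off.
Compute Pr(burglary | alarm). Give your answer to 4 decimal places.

Under noisy-OR, P(alarm | causes) = 1 − (1−0.061)·∏(1−qᵢ) over the active causes.
For the numerator, keep only burglary=true terms: 0.005286 + 0.001821 = 0.007107
Denominator P(alarm): 0.061*0.99*0.81 + 0.88732*0.99*0.19 + 0.65257*0.01*0.81 + 0.958308*0.01*0.19 = 0.222928
P(burglary | alarm) = 0.007107/0.222928 ≈ 0.0319

Pr(burglary | alarm) ≈ 0.0319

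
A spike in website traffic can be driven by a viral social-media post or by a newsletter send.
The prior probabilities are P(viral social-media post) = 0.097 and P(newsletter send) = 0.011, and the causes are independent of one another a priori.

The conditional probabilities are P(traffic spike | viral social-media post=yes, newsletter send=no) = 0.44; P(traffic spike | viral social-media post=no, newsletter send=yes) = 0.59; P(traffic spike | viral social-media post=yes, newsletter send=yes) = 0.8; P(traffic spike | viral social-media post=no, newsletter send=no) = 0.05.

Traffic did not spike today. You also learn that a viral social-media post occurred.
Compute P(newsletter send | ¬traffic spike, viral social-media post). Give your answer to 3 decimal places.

For the numerator, keep only newsletter send=true terms: 0.2*0.011 = 0.002200
The normalizing constant is 0.56*0.989 + 0.2*0.011 = 0.556040
Posterior = 0.002200 / 0.556040 ≈ 0.004

P(newsletter send | ¬traffic spike, viral social-media post) ≈ 0.004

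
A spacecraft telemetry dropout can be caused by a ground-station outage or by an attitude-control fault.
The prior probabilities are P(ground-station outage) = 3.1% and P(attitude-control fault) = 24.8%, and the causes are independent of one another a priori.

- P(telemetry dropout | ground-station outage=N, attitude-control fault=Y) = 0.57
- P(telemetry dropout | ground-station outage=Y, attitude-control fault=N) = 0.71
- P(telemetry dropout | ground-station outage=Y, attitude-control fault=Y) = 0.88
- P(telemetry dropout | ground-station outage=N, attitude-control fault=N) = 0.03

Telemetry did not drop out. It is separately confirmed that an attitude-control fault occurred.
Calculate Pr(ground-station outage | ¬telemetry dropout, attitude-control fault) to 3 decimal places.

Pr(ground-station outage | ¬telemetry dropout, attitude-control fault) ≈ 0.009

Enumerate both values of ground-station outage and weight by the priors:
  P(¬telemetry dropout | attitude-control fault) = 0.43·0.969 + 0.12·0.031
        = 0.416670 + 0.003720 = 0.420390
The terms with ground-station outage present sum to 0.003720, so
  P(ground-station outage | ¬telemetry dropout, attitude-control fault) = 0.003720 / 0.420390 ≈ 0.009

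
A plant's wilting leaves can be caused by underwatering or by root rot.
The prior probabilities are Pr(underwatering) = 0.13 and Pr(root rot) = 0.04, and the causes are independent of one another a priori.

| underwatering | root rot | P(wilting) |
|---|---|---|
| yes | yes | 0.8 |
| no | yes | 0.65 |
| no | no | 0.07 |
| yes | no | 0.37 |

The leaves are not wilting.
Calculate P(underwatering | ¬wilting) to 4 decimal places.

Weight on underwatering=true, given the evidence: 0.078624 + 0.001040 = 0.079664
Normalizer over all consistent configurations: 0.93×0.87×0.96 + 0.35×0.87×0.04 + 0.63×0.13×0.96 + 0.2×0.13×0.04 = 0.868580
P(underwatering | ¬wilting) = 0.079664/0.868580 ≈ 0.0917

P(underwatering | ¬wilting) ≈ 0.0917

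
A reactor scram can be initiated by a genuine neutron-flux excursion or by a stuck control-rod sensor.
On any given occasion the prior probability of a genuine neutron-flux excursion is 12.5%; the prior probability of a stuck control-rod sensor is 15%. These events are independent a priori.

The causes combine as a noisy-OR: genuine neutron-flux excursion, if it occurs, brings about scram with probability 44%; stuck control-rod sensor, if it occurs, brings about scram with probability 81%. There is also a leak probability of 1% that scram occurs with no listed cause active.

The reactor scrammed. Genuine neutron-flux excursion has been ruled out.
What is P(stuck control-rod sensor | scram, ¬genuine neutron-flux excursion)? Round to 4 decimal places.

Under noisy-OR, P(scram | causes) = 1 − (1−0.01)·∏(1−qᵢ) over the active causes.
By total probability over both values of stuck control-rod sensor:
  P(scram | ¬genuine neutron-flux excursion) = 0.01·0.85 + 0.8119·0.15
        = 0.008500 + 0.121785 = 0.130285
The terms with stuck control-rod sensor present sum to 0.121785, so
  P(stuck control-rod sensor | scram, ¬genuine neutron-flux excursion) = 0.121785 / 0.130285 ≈ 0.9348

P(stuck control-rod sensor | scram, ¬genuine neutron-flux excursion) ≈ 0.9348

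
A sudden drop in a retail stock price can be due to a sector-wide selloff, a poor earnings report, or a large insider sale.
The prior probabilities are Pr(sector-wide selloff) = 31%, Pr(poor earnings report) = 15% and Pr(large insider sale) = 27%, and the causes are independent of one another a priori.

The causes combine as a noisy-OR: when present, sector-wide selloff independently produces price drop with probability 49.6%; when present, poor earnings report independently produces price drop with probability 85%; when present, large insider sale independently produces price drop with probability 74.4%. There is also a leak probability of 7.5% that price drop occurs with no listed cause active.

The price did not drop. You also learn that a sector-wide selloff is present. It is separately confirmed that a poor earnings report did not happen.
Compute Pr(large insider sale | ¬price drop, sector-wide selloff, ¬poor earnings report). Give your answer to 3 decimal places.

Pr(large insider sale | ¬price drop, sector-wide selloff, ¬poor earnings report) ≈ 0.086

Under noisy-OR, P(price drop | causes) = 1 − (1−0.075)·∏(1−qᵢ) over the active causes.
Enumerate both values of large insider sale and weight by the priors:
  P(¬price drop | sector-wide selloff, ¬poor earnings report) = 0.4662*0.73 + 0.119347*0.27
        = 0.340326 + 0.032224 = 0.372550
Configurations with large insider sale contribute 0.032224, so
  P(large insider sale | ¬price drop, sector-wide selloff, ¬poor earnings report) = 0.032224 / 0.372550 ≈ 0.086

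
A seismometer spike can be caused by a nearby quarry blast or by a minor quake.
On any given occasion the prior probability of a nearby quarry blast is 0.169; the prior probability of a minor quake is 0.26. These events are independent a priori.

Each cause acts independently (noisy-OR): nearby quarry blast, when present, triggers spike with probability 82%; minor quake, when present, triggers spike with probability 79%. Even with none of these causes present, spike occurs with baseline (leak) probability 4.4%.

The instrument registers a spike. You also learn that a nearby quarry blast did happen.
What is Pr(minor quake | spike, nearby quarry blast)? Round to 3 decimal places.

Under noisy-OR, P(spike | causes) = 1 − (1−0.044)·∏(1−qᵢ) over the active causes.
Sum P(spike|·) weighted by the priors over both values of minor quake:
  P(spike | nearby quarry blast) = 0.82792·0.74 + 0.963863·0.26
        = 0.612661 + 0.250604 = 0.863265
Configurations with minor quake contribute 0.250604, so
  P(minor quake | spike, nearby quarry blast) = 0.250604 / 0.863265 ≈ 0.290

Pr(minor quake | spike, nearby quarry blast) ≈ 0.290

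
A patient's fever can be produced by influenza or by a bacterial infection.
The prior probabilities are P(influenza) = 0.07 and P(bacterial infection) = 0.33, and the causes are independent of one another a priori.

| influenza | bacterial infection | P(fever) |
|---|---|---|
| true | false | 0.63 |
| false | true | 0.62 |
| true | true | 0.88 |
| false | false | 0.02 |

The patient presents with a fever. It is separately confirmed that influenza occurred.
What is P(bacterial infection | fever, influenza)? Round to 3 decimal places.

P(bacterial infection | fever, influenza) ≈ 0.408

Numerator (weight on configurations with bacterial infection): 0.88*0.33 = 0.290400
Normalizer over all consistent configurations: 0.63*0.67 + 0.88*0.33 = 0.712500
P(bacterial infection | fever, influenza) = 0.290400/0.712500 ≈ 0.408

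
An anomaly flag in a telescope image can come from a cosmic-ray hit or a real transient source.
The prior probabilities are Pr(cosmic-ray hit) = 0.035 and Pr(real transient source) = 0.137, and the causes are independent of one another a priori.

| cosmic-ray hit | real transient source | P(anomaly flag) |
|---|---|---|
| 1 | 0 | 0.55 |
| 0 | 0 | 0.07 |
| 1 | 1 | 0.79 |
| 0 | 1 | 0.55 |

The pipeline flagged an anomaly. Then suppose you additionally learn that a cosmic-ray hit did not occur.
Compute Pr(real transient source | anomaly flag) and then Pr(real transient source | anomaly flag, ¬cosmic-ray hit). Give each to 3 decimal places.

Pr(real transient source | anomaly flag) ≈ 0.505; Pr(real transient source | anomaly flag, ¬cosmic-ray hit) ≈ 0.555

Sum P(anomaly flag|·) weighted by the priors over the 4 (cosmic-ray hit, real transient source) configurations:
  P(anomaly flag) = 0.07×0.965×0.863 + 0.55×0.965×0.137 + 0.55×0.035×0.863 + 0.79×0.035×0.137
        = 0.058296 + 0.072713 + 0.016613 + 0.003788 = 0.151410
Configurations with real transient source contribute 0.076501, so
  P(real transient source | anomaly flag) = 0.076501 / 0.151410 ≈ 0.505

Now also conditioning on cosmic-ray hit≠true:
Enumerate both values of real transient source and weight by the priors:
  P(anomaly flag | ¬cosmic-ray hit) = 0.07×0.863 + 0.55×0.137
        = 0.060410 + 0.075350 = 0.135760
Keeping only the real transient source-present terms gives 0.075350, so
  P(real transient source | anomaly flag, ¬cosmic-ray hit) = 0.075350 / 0.135760 ≈ 0.555
Ruling out cosmic-ray hit raises the posterior on real transient source — the flip side of explaining away.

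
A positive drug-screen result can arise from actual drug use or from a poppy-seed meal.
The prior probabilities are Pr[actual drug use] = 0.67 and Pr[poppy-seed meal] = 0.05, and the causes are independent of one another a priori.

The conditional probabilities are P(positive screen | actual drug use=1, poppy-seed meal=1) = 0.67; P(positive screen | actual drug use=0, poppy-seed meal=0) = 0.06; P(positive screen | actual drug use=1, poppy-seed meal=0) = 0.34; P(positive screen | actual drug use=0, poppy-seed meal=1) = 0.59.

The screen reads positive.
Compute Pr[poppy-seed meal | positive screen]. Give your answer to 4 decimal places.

Pr[poppy-seed meal | positive screen] ≈ 0.1203

Sum P(positive screen|·) weighted by the priors over the 4 (actual drug use, poppy-seed meal) configurations:
  P(positive screen) = 0.06·0.33·0.95 + 0.59·0.33·0.05 + 0.34·0.67·0.95 + 0.67·0.67·0.05
        = 0.018810 + 0.009735 + 0.216410 + 0.022445 = 0.267400
Configurations with poppy-seed meal contribute 0.032180, so
  P(poppy-seed meal | positive screen) = 0.032180 / 0.267400 ≈ 0.1203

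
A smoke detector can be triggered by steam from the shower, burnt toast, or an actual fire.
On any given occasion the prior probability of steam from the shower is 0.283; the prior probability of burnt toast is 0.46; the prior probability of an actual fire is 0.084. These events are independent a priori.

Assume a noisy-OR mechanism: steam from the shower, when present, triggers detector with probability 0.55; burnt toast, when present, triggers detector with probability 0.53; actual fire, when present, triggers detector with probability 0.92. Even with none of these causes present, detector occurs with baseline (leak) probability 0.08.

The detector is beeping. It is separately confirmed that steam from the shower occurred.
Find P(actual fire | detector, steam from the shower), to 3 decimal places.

P(actual fire | detector, steam from the shower) ≈ 0.115

Under noisy-OR, P(detector | causes) = 1 − (1−0.08)·∏(1−qᵢ) over the active causes.
Sum P(detector|·) weighted by the priors over the 4 (burnt toast, actual fire) configurations:
  P(detector | steam from the shower) = 0.586*0.54*0.916 + 0.96688*0.54*0.084 + 0.80542*0.46*0.916 + 0.984434*0.46*0.084
        = 0.289859 + 0.043858 + 0.339372 + 0.038039 = 0.711128
The terms with actual fire present sum to 0.081897, so
  P(actual fire | detector, steam from the shower) = 0.081897 / 0.711128 ≈ 0.115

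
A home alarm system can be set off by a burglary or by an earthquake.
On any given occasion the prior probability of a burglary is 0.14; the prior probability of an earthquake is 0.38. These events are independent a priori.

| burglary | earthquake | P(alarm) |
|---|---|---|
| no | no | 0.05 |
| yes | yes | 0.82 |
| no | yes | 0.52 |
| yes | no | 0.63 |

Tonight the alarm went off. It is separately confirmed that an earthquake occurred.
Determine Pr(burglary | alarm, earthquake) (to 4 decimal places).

P(alarm | earthquake) = 0.52*0.86 + 0.82*0.14 = 0.447200 + 0.114800 = 0.562000
The burglary-present share is 0.82*0.14 = 0.114800.
Hence the posterior is 0.114800/0.562000 ≈ 0.2043.

Pr(burglary | alarm, earthquake) ≈ 0.2043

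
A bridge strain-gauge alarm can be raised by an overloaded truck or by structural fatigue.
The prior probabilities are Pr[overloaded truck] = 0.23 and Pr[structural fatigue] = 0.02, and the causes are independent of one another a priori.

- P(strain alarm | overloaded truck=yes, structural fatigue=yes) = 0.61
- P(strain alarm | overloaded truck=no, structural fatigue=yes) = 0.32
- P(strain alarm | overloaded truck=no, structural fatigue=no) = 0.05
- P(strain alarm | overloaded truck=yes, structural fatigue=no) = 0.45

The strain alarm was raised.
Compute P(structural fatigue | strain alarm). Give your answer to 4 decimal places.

P(structural fatigue | strain alarm) ≈ 0.0527

Weight on structural fatigue=true, given the evidence: 0.004928 + 0.002806 = 0.007734
Denominator P(strain alarm): 0.05·0.77·0.98 + 0.32·0.77·0.02 + 0.45·0.23·0.98 + 0.61·0.23·0.02 = 0.146894
P(structural fatigue | strain alarm) = 0.007734/0.146894 ≈ 0.0527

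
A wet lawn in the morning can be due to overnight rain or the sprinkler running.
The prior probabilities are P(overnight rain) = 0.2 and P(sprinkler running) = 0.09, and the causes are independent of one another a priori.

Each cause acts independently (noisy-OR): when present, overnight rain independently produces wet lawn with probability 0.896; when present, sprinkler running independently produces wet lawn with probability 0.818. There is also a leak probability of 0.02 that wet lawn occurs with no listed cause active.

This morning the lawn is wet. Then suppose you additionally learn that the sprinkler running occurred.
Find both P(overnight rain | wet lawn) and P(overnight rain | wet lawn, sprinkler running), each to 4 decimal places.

Under noisy-OR, P(wet lawn | causes) = 1 − (1−0.02)·∏(1−qᵢ) over the active causes.
P(wet lawn) = 0.02*0.8*0.91 + 0.82164*0.8*0.09 + 0.89808*0.2*0.91 + 0.981451*0.2*0.09 = 0.014560 + 0.059158 + 0.163451 + 0.017666 = 0.254835
Of this, 0.181117 comes from 0.163451 + 0.017666 (the overnight rain=true cases).
Hence the posterior is 0.181117/0.254835 ≈ 0.7107.

Now condition on the additional information:
By total probability over both values of overnight rain:
  P(wet lawn | sprinkler running) = 0.82164*0.8 + 0.981451*0.2
        = 0.657312 + 0.196290 = 0.853602
The terms with overnight rain present sum to 0.196290, so
  P(overnight rain | wet lawn, sprinkler running) = 0.196290 / 0.853602 ≈ 0.2300

P(overnight rain | wet lawn) ≈ 0.7107; P(overnight rain | wet lawn, sprinkler running) ≈ 0.2300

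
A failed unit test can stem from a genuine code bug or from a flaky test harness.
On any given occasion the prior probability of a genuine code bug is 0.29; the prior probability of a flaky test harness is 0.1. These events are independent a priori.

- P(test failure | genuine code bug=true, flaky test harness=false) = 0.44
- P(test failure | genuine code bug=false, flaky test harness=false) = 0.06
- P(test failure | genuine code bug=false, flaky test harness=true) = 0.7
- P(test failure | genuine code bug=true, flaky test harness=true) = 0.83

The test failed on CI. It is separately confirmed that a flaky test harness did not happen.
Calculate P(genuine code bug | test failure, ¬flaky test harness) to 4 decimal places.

P(genuine code bug | test failure, ¬flaky test harness) ≈ 0.7497

For the numerator, keep only genuine code bug=true terms: 0.44*0.29 = 0.127600
Normalizer over all consistent configurations: 0.06*0.71 + 0.44*0.29 = 0.170200
P(genuine code bug | test failure, ¬flaky test harness) = 0.127600/0.170200 ≈ 0.7497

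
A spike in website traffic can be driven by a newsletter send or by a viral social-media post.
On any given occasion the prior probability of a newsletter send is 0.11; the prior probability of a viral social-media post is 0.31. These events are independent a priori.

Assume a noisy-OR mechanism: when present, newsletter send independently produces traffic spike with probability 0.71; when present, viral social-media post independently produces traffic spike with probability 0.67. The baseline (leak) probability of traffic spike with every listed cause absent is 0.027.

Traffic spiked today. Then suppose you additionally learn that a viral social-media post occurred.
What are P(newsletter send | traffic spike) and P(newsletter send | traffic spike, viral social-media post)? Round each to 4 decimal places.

Under noisy-OR, P(traffic spike | causes) = 1 − (1−0.027)·∏(1−qᵢ) over the active causes.
By total probability over the 4 (newsletter send, viral social-media post) configurations:
  P(traffic spike) = 0.027·0.89·0.69 + 0.67891·0.89·0.31 + 0.71783·0.11·0.69 + 0.906884·0.11·0.31
        = 0.016581 + 0.187311 + 0.054483 + 0.030925 = 0.289300
The terms with newsletter send present sum to 0.085408, so
  P(newsletter send | traffic spike) = 0.085408 / 0.289300 ≈ 0.2952

Now also conditioning on viral social-media post=true:
Enumerate both values of newsletter send and weight by the priors:
  P(traffic spike | viral social-media post) = 0.67891×0.89 + 0.906884×0.11
        = 0.604230 + 0.099757 = 0.703987
Keeping only the newsletter send-present terms gives 0.099757, so
  P(newsletter send | traffic spike, viral social-media post) = 0.099757 / 0.703987 ≈ 0.1417

P(newsletter send | traffic spike) ≈ 0.2952; P(newsletter send | traffic spike, viral social-media post) ≈ 0.1417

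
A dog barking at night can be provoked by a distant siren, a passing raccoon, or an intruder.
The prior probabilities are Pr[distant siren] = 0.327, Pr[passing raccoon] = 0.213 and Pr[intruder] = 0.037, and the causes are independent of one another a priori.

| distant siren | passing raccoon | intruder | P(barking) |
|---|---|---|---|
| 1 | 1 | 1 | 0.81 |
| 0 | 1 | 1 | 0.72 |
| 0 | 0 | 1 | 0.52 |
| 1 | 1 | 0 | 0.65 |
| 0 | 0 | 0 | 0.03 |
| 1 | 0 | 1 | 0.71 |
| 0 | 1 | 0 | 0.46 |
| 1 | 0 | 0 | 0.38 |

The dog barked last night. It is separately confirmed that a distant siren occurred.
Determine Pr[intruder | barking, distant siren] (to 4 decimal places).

Pr[intruder | barking, distant siren] ≈ 0.0603

P(barking | distant siren) = 0.38·0.787·0.963 + 0.71·0.787·0.037 + 0.65·0.213·0.963 + 0.81·0.213·0.037 = 0.287995 + 0.020674 + 0.133327 + 0.006384 = 0.448380
Restricting to configurations with intruder present: 0.020674 + 0.006384 = 0.027058.
So P(intruder | barking, distant siren) = 0.027058/0.448380 ≈ 0.0603.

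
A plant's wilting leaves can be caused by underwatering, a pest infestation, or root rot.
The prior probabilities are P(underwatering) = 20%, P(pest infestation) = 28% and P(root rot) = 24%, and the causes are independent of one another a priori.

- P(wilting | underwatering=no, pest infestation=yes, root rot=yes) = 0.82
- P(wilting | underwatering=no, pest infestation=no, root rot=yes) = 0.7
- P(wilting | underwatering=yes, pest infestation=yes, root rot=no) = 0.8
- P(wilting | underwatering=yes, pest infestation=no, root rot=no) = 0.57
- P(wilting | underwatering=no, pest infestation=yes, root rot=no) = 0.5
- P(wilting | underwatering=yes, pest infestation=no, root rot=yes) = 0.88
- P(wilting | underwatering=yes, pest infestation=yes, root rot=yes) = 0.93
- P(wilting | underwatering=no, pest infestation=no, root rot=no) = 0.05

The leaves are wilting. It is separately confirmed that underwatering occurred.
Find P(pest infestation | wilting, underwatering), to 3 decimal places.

P(pest infestation | wilting, underwatering) ≈ 0.334

For the numerator, keep only pest infestation=true terms: 0.170240 + 0.062496 = 0.232736
Normalizer over all consistent configurations: 0.57×0.72×0.76 + 0.88×0.72×0.24 + 0.8×0.28×0.76 + 0.93×0.28×0.24 = 0.696704
P(pest infestation | wilting, underwatering) = 0.232736/0.696704 ≈ 0.334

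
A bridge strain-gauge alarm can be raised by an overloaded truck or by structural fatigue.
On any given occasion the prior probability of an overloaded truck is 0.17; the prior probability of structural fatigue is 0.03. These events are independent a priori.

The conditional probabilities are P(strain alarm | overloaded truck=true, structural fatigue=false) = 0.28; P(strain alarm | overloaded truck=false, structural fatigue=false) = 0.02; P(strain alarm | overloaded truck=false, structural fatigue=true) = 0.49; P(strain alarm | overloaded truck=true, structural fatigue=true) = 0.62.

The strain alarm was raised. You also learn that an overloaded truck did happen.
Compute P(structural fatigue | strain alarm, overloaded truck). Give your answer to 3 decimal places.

P(structural fatigue | strain alarm, overloaded truck) ≈ 0.064

By total probability over both values of structural fatigue:
  P(strain alarm | overloaded truck) = 0.28·0.97 + 0.62·0.03
        = 0.271600 + 0.018600 = 0.290200
Configurations with structural fatigue contribute 0.018600, so
  P(structural fatigue | strain alarm, overloaded truck) = 0.018600 / 0.290200 ≈ 0.064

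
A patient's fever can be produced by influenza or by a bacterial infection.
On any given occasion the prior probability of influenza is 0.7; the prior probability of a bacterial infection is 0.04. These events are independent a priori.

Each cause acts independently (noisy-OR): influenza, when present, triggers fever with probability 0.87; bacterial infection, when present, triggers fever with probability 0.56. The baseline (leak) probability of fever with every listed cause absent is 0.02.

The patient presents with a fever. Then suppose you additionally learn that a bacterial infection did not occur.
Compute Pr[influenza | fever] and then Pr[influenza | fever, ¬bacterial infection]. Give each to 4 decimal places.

Under noisy-OR, P(fever | causes) = 1 − (1−0.02)·∏(1−qᵢ) over the active causes.
For the numerator, keep only influenza=true terms: 0.586387 + 0.026430 = 0.612817
The normalizing constant is 0.02·0.3·0.96 + 0.5688·0.3·0.04 + 0.8726·0.7·0.96 + 0.943944·0.7·0.04 = 0.625403
P(influenza | fever) = 0.612817/0.625403 ≈ 0.9799

With the extra evidence:
Sum P(fever|·) weighted by the priors over both values of influenza:
  P(fever | ¬bacterial infection) = 0.02×0.3 + 0.8726×0.7
        = 0.006000 + 0.610820 = 0.616820
Keeping only the influenza-present terms gives 0.610820, so
  P(influenza | fever, ¬bacterial infection) = 0.610820 / 0.616820 ≈ 0.9903
Ruling out bacterial infection raises the posterior on influenza — the flip side of explaining away.

Pr[influenza | fever] ≈ 0.9799; Pr[influenza | fever, ¬bacterial infection] ≈ 0.9903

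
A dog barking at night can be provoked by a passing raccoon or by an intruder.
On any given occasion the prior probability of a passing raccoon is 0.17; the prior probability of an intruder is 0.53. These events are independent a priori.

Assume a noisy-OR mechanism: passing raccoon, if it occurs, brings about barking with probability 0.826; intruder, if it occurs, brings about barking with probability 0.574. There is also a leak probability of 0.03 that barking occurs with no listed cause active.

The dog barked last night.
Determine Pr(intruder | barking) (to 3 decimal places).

Pr(intruder | barking) ≈ 0.814

Under noisy-OR, P(barking | causes) = 1 − (1−0.03)·∏(1−qᵢ) over the active causes.
Weight on intruder=true, given the evidence: 0.258125 + 0.083622 = 0.341747
Normalizer over all consistent configurations: 0.03·0.83·0.47 + 0.58678·0.83·0.53 + 0.83122·0.17·0.47 + 0.9281·0.17·0.53 = 0.419864
Posterior = 0.341747 / 0.419864 ≈ 0.814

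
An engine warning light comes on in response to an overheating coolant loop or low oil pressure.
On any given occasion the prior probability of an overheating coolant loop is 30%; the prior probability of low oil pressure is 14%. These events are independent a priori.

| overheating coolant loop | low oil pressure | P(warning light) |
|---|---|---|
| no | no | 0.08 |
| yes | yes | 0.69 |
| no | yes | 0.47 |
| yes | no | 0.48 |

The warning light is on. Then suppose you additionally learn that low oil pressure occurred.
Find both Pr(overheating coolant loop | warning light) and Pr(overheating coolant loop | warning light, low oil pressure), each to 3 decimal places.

Pr(overheating coolant loop | warning light) ≈ 0.619; Pr(overheating coolant loop | warning light, low oil pressure) ≈ 0.386

For the numerator, keep only overheating coolant loop=true terms: 0.123840 + 0.028980 = 0.152820
Normalizer over all consistent configurations: 0.08·0.7·0.86 + 0.47·0.7·0.14 + 0.48·0.3·0.86 + 0.69·0.3·0.14 = 0.247040
P(overheating coolant loop | warning light) = 0.152820/0.247040 ≈ 0.619

With the extra evidence:
Sum P(warning light|·) weighted by the priors over both values of overheating coolant loop:
  P(warning light | low oil pressure) = 0.47×0.7 + 0.69×0.3
        = 0.329000 + 0.207000 = 0.536000
The terms with overheating coolant loop present sum to 0.207000, so
  P(overheating coolant loop | warning light, low oil pressure) = 0.207000 / 0.536000 ≈ 0.386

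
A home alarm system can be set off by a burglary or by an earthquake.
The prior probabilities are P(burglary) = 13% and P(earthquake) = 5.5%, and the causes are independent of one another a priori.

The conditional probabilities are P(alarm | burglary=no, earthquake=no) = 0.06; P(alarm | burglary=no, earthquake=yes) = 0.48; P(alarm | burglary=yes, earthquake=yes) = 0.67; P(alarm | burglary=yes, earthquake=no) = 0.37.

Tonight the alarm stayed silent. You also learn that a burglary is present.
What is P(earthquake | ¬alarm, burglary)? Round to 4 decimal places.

P(earthquake | ¬alarm, burglary) ≈ 0.0296

P(¬alarm | burglary) = 0.63×0.945 + 0.33×0.055 = 0.595350 + 0.018150 = 0.613500
Of this, 0.018150 comes from 0.33×0.055 (the earthquake=true cases).
P(earthquake | ¬alarm, burglary) = 0.018150 / 0.613500 ≈ 0.0296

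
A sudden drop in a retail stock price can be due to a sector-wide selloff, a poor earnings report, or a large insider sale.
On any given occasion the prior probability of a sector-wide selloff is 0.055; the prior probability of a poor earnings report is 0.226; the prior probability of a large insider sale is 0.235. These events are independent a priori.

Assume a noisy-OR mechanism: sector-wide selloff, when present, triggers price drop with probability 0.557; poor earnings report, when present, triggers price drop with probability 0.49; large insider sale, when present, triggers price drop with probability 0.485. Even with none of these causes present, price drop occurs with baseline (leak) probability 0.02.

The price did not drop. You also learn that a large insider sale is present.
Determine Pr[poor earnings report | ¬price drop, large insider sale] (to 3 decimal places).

Under noisy-OR, P(price drop | causes) = 1 − (1−0.02)·∏(1−qᵢ) over the active causes.
Numerator (weight on configurations with poor earnings report): 0.054972 + 0.001417 = 0.056389
Denominator P(¬price drop | large insider sale): 0.5047×0.945×0.774 + 0.257397×0.945×0.226 + 0.223582×0.055×0.774 + 0.114027×0.055×0.226 = 0.435060
P(poor earnings report | ¬price drop, large insider sale) = 0.056389/0.435060 ≈ 0.130

Pr[poor earnings report | ¬price drop, large insider sale] ≈ 0.130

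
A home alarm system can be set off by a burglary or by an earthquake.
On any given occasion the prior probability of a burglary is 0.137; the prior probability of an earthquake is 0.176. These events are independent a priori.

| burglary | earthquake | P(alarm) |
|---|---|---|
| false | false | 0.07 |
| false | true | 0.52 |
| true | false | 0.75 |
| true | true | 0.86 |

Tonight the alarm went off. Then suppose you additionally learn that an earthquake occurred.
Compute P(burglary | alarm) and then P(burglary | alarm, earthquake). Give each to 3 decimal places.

P(burglary | alarm) ≈ 0.450; P(burglary | alarm, earthquake) ≈ 0.208

Enumerate the 4 (burglary, earthquake) configurations and weight by the priors:
  P(alarm) = 0.07·0.863·0.824 + 0.52·0.863·0.176 + 0.75·0.137·0.824 + 0.86·0.137·0.176
        = 0.049778 + 0.078982 + 0.084666 + 0.020736 = 0.234162
The terms with burglary present sum to 0.105402, so
  P(burglary | alarm) = 0.105402 / 0.234162 ≈ 0.450

Now also conditioning on earthquake=true:
P(alarm | earthquake) = 0.52×0.863 + 0.86×0.137 = 0.448760 + 0.117820 = 0.566580
The burglary-present share is 0.86×0.137 = 0.117820.
P(burglary | alarm, earthquake) = 0.117820 / 0.566580 ≈ 0.208
Conditioning on earthquake lowers the posterior on burglary: the classic explaining-away effect in a common-effect structure.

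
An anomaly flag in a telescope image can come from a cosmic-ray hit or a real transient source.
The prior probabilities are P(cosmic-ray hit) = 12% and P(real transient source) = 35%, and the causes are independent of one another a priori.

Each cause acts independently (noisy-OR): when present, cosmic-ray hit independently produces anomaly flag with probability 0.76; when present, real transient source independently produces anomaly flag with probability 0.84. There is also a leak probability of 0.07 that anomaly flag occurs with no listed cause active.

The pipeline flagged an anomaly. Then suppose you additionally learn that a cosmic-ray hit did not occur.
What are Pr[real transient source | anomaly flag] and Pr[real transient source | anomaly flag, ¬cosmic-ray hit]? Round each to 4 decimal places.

Pr[real transient source | anomaly flag] ≈ 0.7505; Pr[real transient source | anomaly flag, ¬cosmic-ray hit] ≈ 0.8675

Under noisy-OR, P(anomaly flag | causes) = 1 − (1−0.07)·∏(1−qᵢ) over the active causes.
Enumerate the 4 (cosmic-ray hit, real transient source) configurations and weight by the priors:
  P(anomaly flag) = 0.07·0.88·0.65 + 0.8512·0.88·0.35 + 0.7768·0.12·0.65 + 0.964288·0.12·0.35
        = 0.040040 + 0.262170 + 0.060590 + 0.040500 = 0.403300
Keeping only the real transient source-present terms gives 0.302670, so
  P(real transient source | anomaly flag) = 0.302670 / 0.403300 ≈ 0.7505

Now condition on the additional information:
Enumerate both values of real transient source and weight by the priors:
  P(anomaly flag | ¬cosmic-ray hit) = 0.07*0.65 + 0.8512*0.35
        = 0.045500 + 0.297920 = 0.343420
Keeping only the real transient source-present terms gives 0.297920, so
  P(real transient source | anomaly flag, ¬cosmic-ray hit) = 0.297920 / 0.343420 ≈ 0.8675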